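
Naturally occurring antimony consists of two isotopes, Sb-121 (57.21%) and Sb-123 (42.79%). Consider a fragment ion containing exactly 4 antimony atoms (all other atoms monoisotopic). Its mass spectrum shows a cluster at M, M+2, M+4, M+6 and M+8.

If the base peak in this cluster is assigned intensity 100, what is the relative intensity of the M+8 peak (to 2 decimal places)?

9.32

Term probabilities: M 0.1071, M+2 0.3205, M+4 0.3596, M+6 0.1793, M+8 0.0335. Base peak = M+4.
P(M+4) = C(4,2) × 0.5721^2 × 0.4279^2 = 6 × 0.32729841 × 0.18309841 = 0.359567 (base)
P(M+8) = C(4,4) × 0.5721^0 × 0.4279^4 = 1 × 1.0000 × 0.03352503 = 0.033525
Relative intensity = 0.033525 / 0.359567 × 100 = 9.32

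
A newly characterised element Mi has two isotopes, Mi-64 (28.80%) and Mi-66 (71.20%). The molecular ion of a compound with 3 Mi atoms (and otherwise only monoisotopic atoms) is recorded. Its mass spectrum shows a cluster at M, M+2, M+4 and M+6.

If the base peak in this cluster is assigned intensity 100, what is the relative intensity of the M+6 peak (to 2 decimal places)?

(0.2880 + 0.7120)^3 gives M 0.0239, M+2 0.1772, M+4 0.4380, M+6 0.3609; the largest is M+4.
P(M+4) = C(3,2) × 0.2880^1 × 0.7120^2 = 3 × 0.2880 × 0.506944 = 0.438000 (base)
P(M+6) = C(3,3) × 0.2880^0 × 0.7120^3 = 1 × 1.0000 × 0.36094413 = 0.360944
Relative intensity = 0.360944 / 0.438000 × 100 = 82.41

82.41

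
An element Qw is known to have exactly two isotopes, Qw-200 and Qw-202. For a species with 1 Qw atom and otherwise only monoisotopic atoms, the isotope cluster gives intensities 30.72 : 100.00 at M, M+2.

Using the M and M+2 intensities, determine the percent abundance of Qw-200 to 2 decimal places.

23.50%

If p is the fraction of Qw that is Qw-200, then I(M+2)/I(M) = [C(1,1)·p^0·(1−p)] / p^1 = 1·(1−p)/p = 100.00/30.72 = 3.2552
(1−p)/p = 3.2552/1 = 3.2552  ⇒  p = 1/(1 + 3.2552) = 0.2350
Qw-200: 23.50%, Qw-202: 76.50%.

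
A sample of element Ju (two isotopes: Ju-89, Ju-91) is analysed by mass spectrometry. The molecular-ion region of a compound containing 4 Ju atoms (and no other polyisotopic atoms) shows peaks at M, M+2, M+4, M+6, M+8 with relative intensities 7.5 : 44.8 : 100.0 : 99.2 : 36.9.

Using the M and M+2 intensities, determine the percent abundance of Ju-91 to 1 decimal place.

If p is the fraction of Ju that is Ju-89, then I(M+2)/I(M) = [C(4,1)·p^3·(1−p)] / p^4 = 4·(1−p)/p = 44.8/7.5 = 5.9733
(1−p)/p = 5.9733/4 = 1.4933  ⇒  p = 1/(1 + 1.4933) = 0.4011
Ju-89: 40.1%, Ju-91: 59.9%.

59.9%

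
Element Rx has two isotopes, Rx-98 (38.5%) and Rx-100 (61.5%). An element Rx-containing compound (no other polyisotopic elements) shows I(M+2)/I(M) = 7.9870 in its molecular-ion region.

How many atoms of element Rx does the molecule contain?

5

The M+2/M ratio from n Rx atoms is n · q/p = n · 0.615/0.385.
n = 7.9870 × 0.385/0.615 = 5.00 ≈ 5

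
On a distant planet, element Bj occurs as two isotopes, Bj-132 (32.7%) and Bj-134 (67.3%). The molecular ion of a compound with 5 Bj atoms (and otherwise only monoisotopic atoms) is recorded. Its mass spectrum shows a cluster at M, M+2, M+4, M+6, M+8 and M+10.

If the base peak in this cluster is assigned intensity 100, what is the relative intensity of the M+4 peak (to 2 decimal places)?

47.22

Binomial terms of (0.327 + 0.673)^5: M 0.0037, M+2 0.0385, M+4 0.1584, M+6 0.3259, M+8 0.3354, M+10 0.1381 → M+8 is the base peak.
P(M+8) = C(5,4) × 0.327^1 × 0.673^4 = 5 × 0.3270 × 0.20514468 = 0.335412 (base)
P(M+4) = C(5,2) × 0.327^3 × 0.673^2 = 10 × 0.03496578 × 0.452929 = 0.158370
Relative intensity = 0.158370 / 0.335412 × 100 = 47.22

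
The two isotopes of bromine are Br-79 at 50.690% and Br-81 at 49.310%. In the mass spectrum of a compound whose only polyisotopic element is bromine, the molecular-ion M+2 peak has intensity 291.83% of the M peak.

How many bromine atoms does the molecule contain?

3

The M+2/M ratio from n Br atoms is n · q/p = n · 0.49310/0.50690.
n = 2.9183 × 0.50690/0.49310 = 3.00 ≈ 3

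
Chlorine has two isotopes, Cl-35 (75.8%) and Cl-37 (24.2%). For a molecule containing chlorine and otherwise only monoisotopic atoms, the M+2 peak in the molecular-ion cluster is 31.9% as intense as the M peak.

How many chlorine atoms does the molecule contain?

For n independent Cl atoms, I(M+2)/I(M) = n · (abundance Cl-37) / (abundance Cl-35) = n · 0.242/0.758.
n = 0.319 × 0.758/0.242 = 1.00 ≈ 1

1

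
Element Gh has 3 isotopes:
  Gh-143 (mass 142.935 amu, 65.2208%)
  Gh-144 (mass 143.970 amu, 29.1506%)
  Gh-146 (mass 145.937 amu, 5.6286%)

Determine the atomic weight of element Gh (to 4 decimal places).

143.4057 amu

The abundance-weighted mean is 0.652208 × 142.935 + 0.291506 × 143.970 + 0.056286 × 145.937
= 93.22335 + 41.96812 + 8.21421 = 143.40568 amu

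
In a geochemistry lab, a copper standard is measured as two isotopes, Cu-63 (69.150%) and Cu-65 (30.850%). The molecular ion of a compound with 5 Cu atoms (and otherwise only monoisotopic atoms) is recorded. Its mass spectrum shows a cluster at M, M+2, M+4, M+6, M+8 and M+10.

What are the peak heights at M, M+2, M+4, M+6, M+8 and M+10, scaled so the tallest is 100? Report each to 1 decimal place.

The 5 Cu atoms are independent, so intensities follow the terms of (0.69150 + 0.30850)^5.
P(M) = 0.69150^5 = 0.158111
P(M+2) = 5 × 0.69150^4 × 0.30850^1 = 0.352691
P(M+4) = 10 × 0.69150^3 × 0.30850^2 = 0.314693
P(M+6) = 10 × 0.69150^2 × 0.30850^3 = 0.140394
P(M+8) = 5 × 0.69150^1 × 0.30850^4 = 0.031317
P(M+10) = 0.30850^5 = 0.002794
The M+2 peak is largest (0.352691); scaling to 100 gives 44.8 : 100.0 : 89.2 : 39.8 : 8.9 : 0.8.

44.8 : 100.0 : 89.2 : 39.8 : 8.9 : 0.8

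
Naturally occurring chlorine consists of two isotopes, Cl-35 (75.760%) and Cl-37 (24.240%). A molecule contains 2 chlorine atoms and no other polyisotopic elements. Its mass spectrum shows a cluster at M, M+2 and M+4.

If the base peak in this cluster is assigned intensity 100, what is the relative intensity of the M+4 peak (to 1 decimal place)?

Binomial terms of (0.75760 + 0.24240)^2: M 0.5740, M+2 0.3673, M+4 0.0588 → M is the base peak.
P(M) = C(2,0) × 0.75760^2 × 0.24240^0 = 1 × 0.57395776 × 1.0000 = 0.573958 (base)
P(M+4) = C(2,2) × 0.75760^0 × 0.24240^2 = 1 × 1.0000 × 0.05875776 = 0.058758
Relative intensity = 0.058758 / 0.573958 × 100 = 10.2

10.2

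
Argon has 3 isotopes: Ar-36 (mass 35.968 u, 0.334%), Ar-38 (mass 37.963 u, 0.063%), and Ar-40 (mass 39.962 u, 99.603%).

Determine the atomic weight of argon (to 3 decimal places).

Average mass = Σ (abundance × isotope mass) = 0.00334 × 35.968 + 0.00063 × 37.963 + 0.99603 × 39.962
= 0.1201 + 0.0239 + 39.8034 = 39.9474 u

39.947 u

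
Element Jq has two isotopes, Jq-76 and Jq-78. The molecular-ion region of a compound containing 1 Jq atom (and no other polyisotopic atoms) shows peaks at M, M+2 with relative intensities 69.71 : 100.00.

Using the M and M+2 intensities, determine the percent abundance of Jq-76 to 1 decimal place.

41.1%

Let p = fractional abundance of Jq-76. I(M+2)/I(M) = [C(1,1)·p^0·(1−p)] / p^1 = 1·(1−p)/p = 100.00/69.71 = 1.4345
(1−p)/p = 1.4345/1 = 1.4345  ⇒  p = 1/(1 + 1.4345) = 0.4108
Jq-76: 41.1%, Jq-78: 58.9%.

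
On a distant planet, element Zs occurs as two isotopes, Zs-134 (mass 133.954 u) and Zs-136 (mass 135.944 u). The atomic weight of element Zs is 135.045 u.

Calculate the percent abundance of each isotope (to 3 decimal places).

Let x be the fractional abundance of Zs-134; then Zs-136 has abundance 1 − x.
133.954·x + 135.944·(1 − x) = 135.045
(133.954 − 135.944)·x = 135.045 − 135.944
x = -0.899 / -1.990 = 0.45176 → 45.176% Zs-134, 54.824% Zs-136.

Zs-134: 45.176%, Zs-136: 54.824%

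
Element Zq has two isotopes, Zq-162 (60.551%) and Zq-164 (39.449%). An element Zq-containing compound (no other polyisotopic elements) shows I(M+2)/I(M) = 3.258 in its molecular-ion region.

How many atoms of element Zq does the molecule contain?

5

The M+2/M ratio from n Zq atoms is n · q/p = n · 0.39449/0.60551.
n = 3.258 × 0.60551/0.39449 = 5.00 ≈ 5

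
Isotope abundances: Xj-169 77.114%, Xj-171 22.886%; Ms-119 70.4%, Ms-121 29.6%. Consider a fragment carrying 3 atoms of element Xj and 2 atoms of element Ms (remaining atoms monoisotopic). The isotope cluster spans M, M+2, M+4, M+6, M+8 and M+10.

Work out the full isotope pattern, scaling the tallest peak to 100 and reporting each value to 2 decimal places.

57.76 : 100.00 : 68.72 : 23.44 : 3.97 : 0.27

Element Xj pattern (n=3): 0.45856372 : 0.40827953 : 0.12116977 : 0.01198698
Element Ms pattern (n=2): 0.495616 : 0.416768 : 0.087616
Convolve the two distributions (both contribute in 2-u steps):
  M: 0.45856372×0.495616 = 0.227272
  M+2: 0.45856372×0.416768 + 0.40827953×0.495616 = 0.393465
  M+4: 0.45856372×0.087616 + 0.40827953×0.416768 + 0.12116977×0.495616 = 0.270389
  M+6: 0.40827953×0.087616 + 0.12116977×0.416768 + 0.01198698×0.495616 = 0.092212
  M+8: 0.12116977×0.087616 + 0.01198698×0.416768 = 0.015612
  M+10: 0.01198698×0.087616 = 0.001050
Scale to base peak (0.393465) = 100: 57.76 : 100.00 : 68.72 : 23.44 : 3.97 : 0.27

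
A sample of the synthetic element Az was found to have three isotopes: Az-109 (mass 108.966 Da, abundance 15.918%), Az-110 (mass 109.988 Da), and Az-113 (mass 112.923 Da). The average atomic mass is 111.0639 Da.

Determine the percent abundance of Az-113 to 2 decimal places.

42.20%

Let x and y be the fractions of Az-110 and Az-113. Then x + y = 1 − 0.15918 = 0.84082 and 109.988x + 112.923y = 111.0639 − 0.15918×108.966 = 93.71869212.
Substituting: 109.988x + 112.923(0.84082 − x) = 93.71869212
(109.988 − 112.923)x = -1.22922474  ⇒  x = 0.41882, y = 0.42200
Az-110: 41.88%, Az-113: 42.20%.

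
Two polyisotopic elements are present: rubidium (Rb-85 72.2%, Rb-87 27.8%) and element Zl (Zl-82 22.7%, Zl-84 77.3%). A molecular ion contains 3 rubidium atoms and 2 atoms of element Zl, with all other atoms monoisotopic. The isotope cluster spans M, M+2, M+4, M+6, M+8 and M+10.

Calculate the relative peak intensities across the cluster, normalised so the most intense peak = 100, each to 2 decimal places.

Rubidium pattern (n=3): 0.37636705 : 0.43475086 : 0.16739714 : 0.02148495
Element Zl pattern (n=2): 0.051529 : 0.350942 : 0.597529
Convolve the two distributions (both contribute in 2-u steps):
  M: 0.37636705×0.051529 = 0.019394
  M+2: 0.37636705×0.350942 + 0.43475086×0.051529 = 0.154485
  M+4: 0.37636705×0.597529 + 0.43475086×0.350942 + 0.16739714×0.051529 = 0.386088
  M+6: 0.43475086×0.597529 + 0.16739714×0.350942 + 0.02148495×0.051529 = 0.319630
  M+8: 0.16739714×0.597529 + 0.02148495×0.350942 = 0.107565
  M+10: 0.02148495×0.597529 = 0.012838
Scale to base peak (0.386088) = 100: 5.02 : 40.01 : 100.00 : 82.79 : 27.86 : 3.33

5.02 : 40.01 : 100.00 : 82.79 : 27.86 : 3.33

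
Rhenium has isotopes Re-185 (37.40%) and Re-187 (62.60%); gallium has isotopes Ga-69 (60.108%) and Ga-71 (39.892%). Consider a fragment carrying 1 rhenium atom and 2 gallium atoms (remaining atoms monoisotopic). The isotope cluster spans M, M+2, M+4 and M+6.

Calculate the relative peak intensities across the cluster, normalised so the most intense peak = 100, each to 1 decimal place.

33.3 : 100.0 : 88.7 : 24.6

Rhenium pattern (n=1): 0.3740 : 0.6260
Gallium pattern (n=2): 0.36129717 : 0.47956567 : 0.15913717
Convolve the two distributions (both contribute in 2-u steps):
  M: 0.3740×0.36129717 = 0.135125
  M+2: 0.3740×0.47956567 + 0.6260×0.36129717 = 0.405530
  M+4: 0.3740×0.15913717 + 0.6260×0.47956567 = 0.359725
  M+6: 0.6260×0.15913717 = 0.099620
Scale to base peak (0.405530) = 100: 33.3 : 100.0 : 88.7 : 24.6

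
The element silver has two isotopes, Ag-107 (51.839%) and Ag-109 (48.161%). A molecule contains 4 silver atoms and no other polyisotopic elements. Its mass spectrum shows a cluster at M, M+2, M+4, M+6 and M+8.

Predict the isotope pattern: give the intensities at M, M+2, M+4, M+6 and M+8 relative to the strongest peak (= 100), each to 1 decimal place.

19.3 : 71.8 : 100.0 : 61.9 : 14.4

Expanding (0.51839 + 0.48161)^4:
P(M) = 0.51839^4 = 0.072215
P(M+2) = 4 × 0.51839^3 × 0.48161^1 = 0.268365
P(M+4) = 6 × 0.51839^2 × 0.48161^2 = 0.373986
P(M+6) = 4 × 0.51839^1 × 0.48161^3 = 0.231634
P(M+8) = 0.48161^4 = 0.053800
The M+4 peak is largest (0.373986); scaling to 100 gives 19.3 : 71.8 : 100.0 : 61.9 : 14.4.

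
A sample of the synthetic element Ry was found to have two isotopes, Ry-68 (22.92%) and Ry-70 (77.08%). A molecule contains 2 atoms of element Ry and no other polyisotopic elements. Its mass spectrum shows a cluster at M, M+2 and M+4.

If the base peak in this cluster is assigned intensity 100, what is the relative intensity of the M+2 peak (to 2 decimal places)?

Term probabilities: M 0.0525, M+2 0.3533, M+4 0.5941. Base peak = M+4.
P(M+4) = C(2,2) × 0.2292^0 × 0.7708^2 = 1 × 1.0000 × 0.59413264 = 0.594133 (base)
P(M+2) = C(2,1) × 0.2292^1 × 0.7708^1 = 2 × 0.2292 × 0.7708 = 0.353335
Relative intensity = 0.353335 / 0.594133 × 100 = 59.47

59.47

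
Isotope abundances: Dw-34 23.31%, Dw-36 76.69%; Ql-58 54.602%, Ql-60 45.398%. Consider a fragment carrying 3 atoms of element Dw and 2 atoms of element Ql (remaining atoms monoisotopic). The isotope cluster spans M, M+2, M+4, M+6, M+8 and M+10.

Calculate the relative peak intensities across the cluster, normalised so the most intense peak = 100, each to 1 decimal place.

Element Dw pattern (n=3): 0.01266563 : 0.12500994 : 0.41128323 : 0.4510412
Element Ql pattern (n=2): 0.29813784 : 0.49576432 : 0.20609784
Convolve the two distributions (both contribute in 2-u steps):
  M: 0.01266563×0.29813784 = 0.003776
  M+2: 0.01266563×0.49576432 + 0.12500994×0.29813784 = 0.043549
  M+4: 0.01266563×0.20609784 + 0.12500994×0.49576432 + 0.41128323×0.29813784 = 0.187205
  M+6: 0.12500994×0.20609784 + 0.41128323×0.49576432 + 0.4510412×0.29813784 = 0.364136
  M+8: 0.41128323×0.20609784 + 0.4510412×0.49576432 = 0.308375
  M+10: 0.4510412×0.20609784 = 0.092959
Scale to base peak (0.364136) = 100: 1.0 : 12.0 : 51.4 : 100.0 : 84.7 : 25.5

1.0 : 12.0 : 51.4 : 100.0 : 84.7 : 25.5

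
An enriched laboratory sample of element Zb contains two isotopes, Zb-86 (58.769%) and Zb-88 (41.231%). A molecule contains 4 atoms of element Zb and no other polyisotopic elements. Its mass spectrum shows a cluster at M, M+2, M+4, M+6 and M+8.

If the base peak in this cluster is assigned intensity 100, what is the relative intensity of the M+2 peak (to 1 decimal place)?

95.0

(0.58769 + 0.41231)^4 gives M 0.1193, M+2 0.3348, M+4 0.3523, M+6 0.1648, M+8 0.0289; the largest is M+4.
P(M+4) = C(4,2) × 0.58769^2 × 0.41231^2 = 6 × 0.34537954 × 0.16999954 = 0.352286 (base)
P(M+2) = C(4,1) × 0.58769^3 × 0.41231^1 = 4 × 0.2029761 × 0.41231 = 0.334756
Relative intensity = 0.334756 / 0.352286 × 100 = 95.0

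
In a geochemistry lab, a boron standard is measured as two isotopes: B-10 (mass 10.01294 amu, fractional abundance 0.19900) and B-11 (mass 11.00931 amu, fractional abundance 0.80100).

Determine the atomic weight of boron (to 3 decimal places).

10.811 amu

Average mass = Σ (abundance × isotope mass) = 0.19900 × 10.01294 + 0.80100 × 11.00931
= 1.992575 + 8.818457 = 10.811032 amu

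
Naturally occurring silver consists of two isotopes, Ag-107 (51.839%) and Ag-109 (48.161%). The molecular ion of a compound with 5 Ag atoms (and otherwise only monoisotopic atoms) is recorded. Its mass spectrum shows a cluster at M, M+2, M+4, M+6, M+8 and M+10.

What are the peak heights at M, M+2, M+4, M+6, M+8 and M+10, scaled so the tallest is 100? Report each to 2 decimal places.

11.59 : 53.82 : 100.00 : 92.90 : 43.16 : 8.02

Each Ag atom is independently Ag-107 (p = 0.51839) or Ag-109 (q = 0.48161); the cluster is the binomial expansion (p + q)^5.
P(M) = 0.51839^5 = 0.037435
P(M+2) = 5 × 0.51839^4 × 0.48161^1 = 0.173897
P(M+4) = 10 × 0.51839^3 × 0.48161^2 = 0.323118
P(M+6) = 10 × 0.51839^2 × 0.48161^3 = 0.300192
P(M+8) = 5 × 0.51839^1 × 0.48161^4 = 0.139447
P(M+10) = 0.48161^5 = 0.025911
The M+4 peak is largest (0.323118); scaling to 100 gives 11.59 : 53.82 : 100.00 : 92.90 : 43.16 : 8.02.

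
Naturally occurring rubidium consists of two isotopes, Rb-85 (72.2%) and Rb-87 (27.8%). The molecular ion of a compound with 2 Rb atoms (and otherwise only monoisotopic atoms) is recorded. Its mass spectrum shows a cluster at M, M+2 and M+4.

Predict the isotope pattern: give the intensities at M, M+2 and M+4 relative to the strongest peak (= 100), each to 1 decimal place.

Each Rb atom is independently Rb-85 (p = 0.722) or Rb-87 (q = 0.278); the cluster is the binomial expansion (p + q)^2.
P(M) = 0.722^2 = 0.521284
P(M+2) = 2 × 0.722^1 × 0.278^1 = 0.401432
P(M+4) = 0.278^2 = 0.077284
The M peak is largest (0.521284); scaling to 100 gives 100.0 : 77.0 : 14.8.

100.0 : 77.0 : 14.8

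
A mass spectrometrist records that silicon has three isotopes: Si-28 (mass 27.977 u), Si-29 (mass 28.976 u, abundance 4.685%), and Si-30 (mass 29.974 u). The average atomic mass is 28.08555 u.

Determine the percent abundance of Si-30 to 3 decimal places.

The remaining 95.315% is split between Si-28 (fraction x) and Si-30 (fraction 0.95315 − x).
Substituting: 27.977x + 29.974(0.95315 − x) = 26.7280244
(27.977 − 29.974)x = -1.8416937  ⇒  x = 0.92223, y = 0.03092
Si-28: 92.223%, Si-30: 3.092%.

3.092%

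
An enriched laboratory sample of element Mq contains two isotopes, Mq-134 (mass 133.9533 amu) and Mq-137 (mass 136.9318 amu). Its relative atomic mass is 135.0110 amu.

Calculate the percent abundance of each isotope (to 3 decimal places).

Mq-134: 64.489%, Mq-137: 35.511%

Writing the weighted mean with unknown fraction x of Mq-134:
133.9533·x + 136.9318·(1 − x) = 135.0110
(133.9533 − 136.9318)·x = 135.0110 − 136.9318
x = -1.9208 / -2.9785 = 0.64489 → 64.489% Mq-134, 35.511% Mq-137.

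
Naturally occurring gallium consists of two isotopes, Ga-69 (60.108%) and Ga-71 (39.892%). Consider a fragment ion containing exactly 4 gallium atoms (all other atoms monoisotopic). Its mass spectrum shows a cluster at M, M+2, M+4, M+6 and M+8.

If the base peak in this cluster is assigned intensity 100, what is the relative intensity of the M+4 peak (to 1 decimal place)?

(0.60108 + 0.39892)^4 gives M 0.1305, M+2 0.3465, M+4 0.3450, M+6 0.1526, M+8 0.0253; the largest is M+2.
P(M+2) = C(4,1) × 0.60108^3 × 0.39892^1 = 4 × 0.2171685 × 0.39892 = 0.346531 (base)
P(M+4) = C(4,2) × 0.60108^2 × 0.39892^2 = 6 × 0.36129717 × 0.15913717 = 0.344975
Relative intensity = 0.344975 / 0.346531 × 100 = 99.6

99.6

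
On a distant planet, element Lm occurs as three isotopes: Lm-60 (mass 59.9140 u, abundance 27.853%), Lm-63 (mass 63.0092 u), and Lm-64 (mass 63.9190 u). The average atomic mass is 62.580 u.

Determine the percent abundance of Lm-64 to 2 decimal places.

The remaining 72.147% is split between Lm-63 (fraction x) and Lm-64 (fraction 0.72147 − x).
Substituting: 63.0092x + 63.9190(0.72147 − x) = 45.89215358
(63.0092 − 63.9190)x = -0.22348735  ⇒  x = 0.24564, y = 0.47583
Lm-63: 24.56%, Lm-64: 47.58%.

47.58%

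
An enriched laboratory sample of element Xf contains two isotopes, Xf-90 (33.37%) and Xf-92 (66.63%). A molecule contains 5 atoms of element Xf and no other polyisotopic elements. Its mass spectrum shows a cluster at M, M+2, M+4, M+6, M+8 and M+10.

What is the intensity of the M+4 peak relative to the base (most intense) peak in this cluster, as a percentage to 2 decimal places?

50.08%

Binomial terms of (0.3337 + 0.6663)^5: M 0.0041, M+2 0.0413, M+4 0.1650, M+6 0.3294, M+8 0.3289, M+10 0.1313 → M+6 is the base peak.
P(M+6) = C(5,3) × 0.3337^2 × 0.6663^3 = 10 × 0.11135569 × 0.29580768 = 0.329399 (base)
P(M+4) = C(5,2) × 0.3337^3 × 0.6663^2 = 10 × 0.03715939 × 0.44395569 = 0.164971
Relative intensity = 0.164971 / 0.329399 × 100 = 50.08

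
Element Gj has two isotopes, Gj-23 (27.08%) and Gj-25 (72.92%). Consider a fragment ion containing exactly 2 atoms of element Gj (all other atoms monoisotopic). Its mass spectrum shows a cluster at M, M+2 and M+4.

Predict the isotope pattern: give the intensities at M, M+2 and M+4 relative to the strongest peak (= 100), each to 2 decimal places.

13.79 : 74.27 : 100.00

Expanding (0.2708 + 0.7292)^2:
P(M) = 0.2708^2 = 0.073333
P(M+2) = 2 × 0.2708^1 × 0.7292^1 = 0.394935
P(M+4) = 0.7292^2 = 0.531733
The M+4 peak is largest (0.531733); scaling to 100 gives 13.79 : 74.27 : 100.00.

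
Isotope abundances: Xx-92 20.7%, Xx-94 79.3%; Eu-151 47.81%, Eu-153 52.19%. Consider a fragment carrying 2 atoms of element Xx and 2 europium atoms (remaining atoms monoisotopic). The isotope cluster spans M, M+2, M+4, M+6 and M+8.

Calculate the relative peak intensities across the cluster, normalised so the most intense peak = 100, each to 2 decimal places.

2.43 : 23.91 : 79.17 : 100.00 : 42.48

Element Xx pattern (n=2): 0.042849 : 0.328302 : 0.628849
Europium pattern (n=2): 0.22857961 : 0.49904078 : 0.27237961
Convolve the two distributions (both contribute in 2-u steps):
  M: 0.042849×0.22857961 = 0.009794
  M+2: 0.042849×0.49904078 + 0.328302×0.22857961 = 0.096427
  M+4: 0.042849×0.27237961 + 0.328302×0.49904078 + 0.628849×0.22857961 = 0.319249
  M+6: 0.328302×0.27237961 + 0.628849×0.49904078 = 0.403244
  M+8: 0.628849×0.27237961 = 0.171286
Scale to base peak (0.403244) = 100: 2.43 : 23.91 : 79.17 : 100.00 : 42.48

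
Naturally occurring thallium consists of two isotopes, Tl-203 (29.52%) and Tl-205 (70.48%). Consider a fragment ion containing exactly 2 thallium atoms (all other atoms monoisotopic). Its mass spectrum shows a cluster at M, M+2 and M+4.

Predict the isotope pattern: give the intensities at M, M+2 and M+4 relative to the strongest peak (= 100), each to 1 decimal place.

17.5 : 83.8 : 100.0

Expanding (0.2952 + 0.7048)^2:
P(M) = 0.2952^2 = 0.087143
P(M+2) = 2 × 0.2952^1 × 0.7048^1 = 0.416114
P(M+4) = 0.7048^2 = 0.496743
The M+4 peak is largest (0.496743); scaling to 100 gives 17.5 : 83.8 : 100.0.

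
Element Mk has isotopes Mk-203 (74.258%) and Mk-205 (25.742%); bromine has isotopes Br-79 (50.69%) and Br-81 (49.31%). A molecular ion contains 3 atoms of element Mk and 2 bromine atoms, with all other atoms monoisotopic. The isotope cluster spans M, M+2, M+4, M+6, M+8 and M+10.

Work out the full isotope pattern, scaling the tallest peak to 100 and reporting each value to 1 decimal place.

Element Mk pattern (n=3): 0.40947722 : 0.42584351 : 0.14762132 : 0.01705795
Bromine pattern (n=2): 0.25694761 : 0.49990478 : 0.24314761
Convolve the two distributions (both contribute in 2-u steps):
  M: 0.40947722×0.25694761 = 0.105214
  M+2: 0.40947722×0.49990478 + 0.42584351×0.25694761 = 0.314119
  M+4: 0.40947722×0.24314761 + 0.42584351×0.49990478 + 0.14762132×0.25694761 = 0.350376
  M+6: 0.42584351×0.24314761 + 0.14762132×0.49990478 + 0.01705795×0.25694761 = 0.181722
  M+8: 0.14762132×0.24314761 + 0.01705795×0.49990478 = 0.044421
  M+10: 0.01705795×0.24314761 = 0.004148
Scale to base peak (0.350376) = 100: 30.0 : 89.7 : 100.0 : 51.9 : 12.7 : 1.2

30.0 : 89.7 : 100.0 : 51.9 : 12.7 : 1.2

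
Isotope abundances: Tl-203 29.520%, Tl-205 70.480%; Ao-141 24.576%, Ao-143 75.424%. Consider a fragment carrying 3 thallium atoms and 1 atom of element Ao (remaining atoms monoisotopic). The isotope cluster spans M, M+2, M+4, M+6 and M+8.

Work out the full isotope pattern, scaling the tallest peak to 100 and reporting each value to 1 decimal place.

1.5 : 15.5 : 59.1 : 100.0 : 63.2

Thallium pattern (n=3): 0.02572463 : 0.18425524 : 0.43991564 : 0.35010449
Element Ao pattern (n=1): 0.24576 : 0.75424
Convolve the two distributions (both contribute in 2-u steps):
  M: 0.02572463×0.24576 = 0.006322
  M+2: 0.02572463×0.75424 + 0.18425524×0.24576 = 0.064685
  M+4: 0.18425524×0.75424 + 0.43991564×0.24576 = 0.247086
  M+6: 0.43991564×0.75424 + 0.35010449×0.24576 = 0.417844
  M+8: 0.35010449×0.75424 = 0.264063
Scale to base peak (0.417844) = 100: 1.5 : 15.5 : 59.1 : 100.0 : 63.2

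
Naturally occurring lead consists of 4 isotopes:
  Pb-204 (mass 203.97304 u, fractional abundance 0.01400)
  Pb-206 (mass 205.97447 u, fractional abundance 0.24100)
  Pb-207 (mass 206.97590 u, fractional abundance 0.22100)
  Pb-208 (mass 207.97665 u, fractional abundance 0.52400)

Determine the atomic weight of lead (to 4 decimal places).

Ar = Σ fᵢ·mᵢ = 0.01400 × 203.97304 + 0.24100 × 205.97447 + 0.22100 × 206.97590 + 0.52400 × 207.97665
= 2.855623 + 49.639847 + 45.741674 + 108.979765 = 207.216909 u

207.2169 u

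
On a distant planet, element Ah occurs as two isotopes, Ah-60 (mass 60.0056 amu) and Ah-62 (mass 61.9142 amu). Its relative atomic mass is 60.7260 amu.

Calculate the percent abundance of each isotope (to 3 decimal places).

Writing the weighted mean with unknown fraction x of Ah-60:
60.0056·x + 61.9142·(1 − x) = 60.7260
(60.0056 − 61.9142)·x = 60.7260 − 61.9142
x = -1.1882 / -1.9086 = 0.62255 → 62.255% Ah-60, 37.745% Ah-62.

Ah-60: 62.255%, Ah-62: 37.745%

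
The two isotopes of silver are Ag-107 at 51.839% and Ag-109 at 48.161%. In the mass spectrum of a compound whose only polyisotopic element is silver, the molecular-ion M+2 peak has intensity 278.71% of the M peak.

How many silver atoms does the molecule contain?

The M+2/M ratio from n Ag atoms is n · q/p = n · 0.48161/0.51839.
n = 2.7871 × 0.51839/0.48161 = 3.00 ≈ 3

3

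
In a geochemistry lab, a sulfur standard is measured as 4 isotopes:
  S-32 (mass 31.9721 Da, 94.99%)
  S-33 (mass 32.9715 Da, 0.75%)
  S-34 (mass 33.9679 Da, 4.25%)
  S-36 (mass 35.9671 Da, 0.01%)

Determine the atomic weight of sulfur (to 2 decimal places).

32.06 Da

The abundance-weighted mean is 0.9499 × 31.9721 + 0.0075 × 32.9715 + 0.0425 × 33.9679 + 0.0001 × 35.9671
= 30.37030 + 0.24729 + 1.44364 + 0.00360 = 32.06483 Da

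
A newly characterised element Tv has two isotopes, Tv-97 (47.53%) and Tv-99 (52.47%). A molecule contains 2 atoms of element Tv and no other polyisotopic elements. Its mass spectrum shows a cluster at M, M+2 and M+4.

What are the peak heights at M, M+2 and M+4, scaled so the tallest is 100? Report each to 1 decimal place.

Expanding (0.4753 + 0.5247)^2:
P(M) = 0.4753^2 = 0.225910
P(M+2) = 2 × 0.4753^1 × 0.5247^1 = 0.498780
P(M+4) = 0.5247^2 = 0.275310
The M+2 peak is largest (0.498780); scaling to 100 gives 45.3 : 100.0 : 55.2.

45.3 : 100.0 : 55.2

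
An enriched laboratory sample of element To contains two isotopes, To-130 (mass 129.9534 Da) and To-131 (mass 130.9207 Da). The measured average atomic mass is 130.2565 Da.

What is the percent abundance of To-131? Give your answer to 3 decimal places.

31.335%

Let x be the fractional abundance of To-130; then To-131 has abundance 1 − x.
129.9534·x + 130.9207·(1 − x) = 130.2565
(129.9534 − 130.9207)·x = 130.2565 − 130.9207
x = -0.6642 / -0.9673 = 0.68665 → 68.665% To-130, 31.335% To-131.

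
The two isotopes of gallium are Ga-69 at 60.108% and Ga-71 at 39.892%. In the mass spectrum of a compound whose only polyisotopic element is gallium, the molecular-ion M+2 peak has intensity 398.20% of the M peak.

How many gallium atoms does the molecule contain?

6

For n independent Ga atoms, I(M+2)/I(M) = n · (abundance Ga-71) / (abundance Ga-69) = n · 0.39892/0.60108.
n = 3.9820 × 0.60108/0.39892 = 6.00 ≈ 6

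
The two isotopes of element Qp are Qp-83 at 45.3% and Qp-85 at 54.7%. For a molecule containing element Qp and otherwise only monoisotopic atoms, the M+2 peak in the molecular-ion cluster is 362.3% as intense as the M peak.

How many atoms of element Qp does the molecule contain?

3

For n independent Qp atoms, I(M+2)/I(M) = n · (abundance Qp-85) / (abundance Qp-83) = n · 0.547/0.453.
n = 3.623 × 0.453/0.547 = 3.00 ≈ 3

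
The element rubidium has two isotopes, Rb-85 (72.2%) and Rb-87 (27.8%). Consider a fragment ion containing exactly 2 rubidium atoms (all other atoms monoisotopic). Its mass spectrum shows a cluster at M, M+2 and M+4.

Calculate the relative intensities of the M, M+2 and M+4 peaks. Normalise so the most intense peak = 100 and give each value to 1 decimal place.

100.0 : 77.0 : 14.8

The 2 Rb atoms are independent, so intensities follow the terms of (0.722 + 0.278)^2.
P(M) = 0.722^2 = 0.521284
P(M+2) = 2 × 0.722^1 × 0.278^1 = 0.401432
P(M+4) = 0.278^2 = 0.077284
The M peak is largest (0.521284); scaling to 100 gives 100.0 : 77.0 : 14.8.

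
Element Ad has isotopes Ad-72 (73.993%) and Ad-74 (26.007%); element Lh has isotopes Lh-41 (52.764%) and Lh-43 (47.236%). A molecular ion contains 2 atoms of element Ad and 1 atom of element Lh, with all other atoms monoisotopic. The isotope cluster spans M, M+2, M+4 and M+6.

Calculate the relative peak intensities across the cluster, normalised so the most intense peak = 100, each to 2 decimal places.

62.57 : 100.00 : 47.11 : 6.92

Element Ad pattern (n=2): 0.5474964 : 0.38486719 : 0.0676364
Element Lh pattern (n=1): 0.52764 : 0.47236
Convolve the two distributions (both contribute in 2-u steps):
  M: 0.5474964×0.52764 = 0.288881
  M+2: 0.5474964×0.47236 + 0.38486719×0.52764 = 0.461687
  M+4: 0.38486719×0.47236 + 0.0676364×0.52764 = 0.217484
  M+6: 0.0676364×0.47236 = 0.031949
Scale to base peak (0.461687) = 100: 62.57 : 100.00 : 47.11 : 6.92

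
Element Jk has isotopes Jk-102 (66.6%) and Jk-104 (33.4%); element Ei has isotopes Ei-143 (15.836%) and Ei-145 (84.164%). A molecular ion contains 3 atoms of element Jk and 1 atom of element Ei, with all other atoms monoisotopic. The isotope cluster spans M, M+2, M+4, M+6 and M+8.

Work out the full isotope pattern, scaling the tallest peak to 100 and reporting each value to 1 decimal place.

11.4 : 77.9 : 100.0 : 47.3 : 7.7

Element Jk pattern (n=3): 0.2954083 : 0.44444311 : 0.22288889 : 0.0372597
Element Ei pattern (n=1): 0.15836 : 0.84164
Convolve the two distributions (both contribute in 2-u steps):
  M: 0.2954083×0.15836 = 0.046781
  M+2: 0.2954083×0.84164 + 0.44444311×0.15836 = 0.319009
  M+4: 0.44444311×0.84164 + 0.22288889×0.15836 = 0.409358
  M+6: 0.22288889×0.84164 + 0.0372597×0.15836 = 0.193493
  M+8: 0.0372597×0.84164 = 0.031359
Scale to base peak (0.409358) = 100: 11.4 : 77.9 : 100.0 : 47.3 : 7.7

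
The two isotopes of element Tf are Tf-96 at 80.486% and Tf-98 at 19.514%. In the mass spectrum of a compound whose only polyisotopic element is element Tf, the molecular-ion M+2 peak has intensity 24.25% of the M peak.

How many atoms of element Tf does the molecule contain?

1

With n Tf atoms, P(M+2)/P(M) = C(n,1)·p^(n−1)q / p^n = n·q/p = n · 0.19514/0.80486.
n = 0.2425 × 0.80486/0.19514 = 1.00 ≈ 1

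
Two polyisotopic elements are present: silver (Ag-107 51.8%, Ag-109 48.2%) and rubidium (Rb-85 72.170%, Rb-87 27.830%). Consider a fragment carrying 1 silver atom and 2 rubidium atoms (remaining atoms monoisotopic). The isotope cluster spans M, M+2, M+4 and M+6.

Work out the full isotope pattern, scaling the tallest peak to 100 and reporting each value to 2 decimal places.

58.76 : 100.00 : 50.91 : 8.13

Silver pattern (n=1): 0.5180 : 0.4820
Rubidium pattern (n=2): 0.52085089 : 0.40169822 : 0.07745089
Convolve the two distributions (both contribute in 2-u steps):
  M: 0.5180×0.52085089 = 0.269801
  M+2: 0.5180×0.40169822 + 0.4820×0.52085089 = 0.459130
  M+4: 0.5180×0.07745089 + 0.4820×0.40169822 = 0.233738
  M+6: 0.4820×0.07745089 = 0.037331
Scale to base peak (0.459130) = 100: 58.76 : 100.00 : 50.91 : 8.13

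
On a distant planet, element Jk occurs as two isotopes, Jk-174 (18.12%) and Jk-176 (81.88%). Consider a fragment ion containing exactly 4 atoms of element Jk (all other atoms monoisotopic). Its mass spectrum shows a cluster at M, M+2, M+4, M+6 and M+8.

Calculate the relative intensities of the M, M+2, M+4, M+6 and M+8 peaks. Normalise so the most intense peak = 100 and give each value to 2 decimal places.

Expanding (0.1812 + 0.8188)^4:
P(M) = 0.1812^4 = 0.001078
P(M+2) = 4 × 0.1812^3 × 0.8188^1 = 0.019486
P(M+4) = 6 × 0.1812^2 × 0.8188^2 = 0.132076
P(M+6) = 4 × 0.1812^1 × 0.8188^3 = 0.397880
P(M+8) = 0.8188^4 = 0.449481
The M+8 peak is largest (0.449481); scaling to 100 gives 0.24 : 4.34 : 29.38 : 88.52 : 100.00.

0.24 : 4.34 : 29.38 : 88.52 : 100.00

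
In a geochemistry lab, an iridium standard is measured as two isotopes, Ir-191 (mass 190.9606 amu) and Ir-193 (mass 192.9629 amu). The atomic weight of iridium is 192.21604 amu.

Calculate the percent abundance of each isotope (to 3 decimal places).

Ir-191: 37.300%, Ir-193: 62.700%

Let x be the fractional abundance of Ir-191; then Ir-193 has abundance 1 − x.
190.9606·x + 192.9629·(1 − x) = 192.21604
(190.9606 − 192.9629)·x = 192.21604 − 192.9629
x = -0.74686 / -2.0023 = 0.37300 → 37.300% Ir-191, 62.700% Ir-193.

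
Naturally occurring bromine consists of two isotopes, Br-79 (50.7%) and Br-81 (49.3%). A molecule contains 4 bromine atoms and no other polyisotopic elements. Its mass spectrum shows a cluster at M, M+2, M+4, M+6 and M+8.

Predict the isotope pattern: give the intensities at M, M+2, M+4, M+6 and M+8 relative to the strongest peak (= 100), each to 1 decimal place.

Expanding (0.507 + 0.493)^4:
P(M) = 0.507^4 = 0.066074
P(M+2) = 4 × 0.507^3 × 0.493^1 = 0.256999
P(M+4) = 6 × 0.507^2 × 0.493^2 = 0.374853
P(M+6) = 4 × 0.507^1 × 0.493^3 = 0.243001
P(M+8) = 0.493^4 = 0.059073
The M+4 peak is largest (0.374853); scaling to 100 gives 17.6 : 68.6 : 100.0 : 64.8 : 15.8.

17.6 : 68.6 : 100.0 : 64.8 : 15.8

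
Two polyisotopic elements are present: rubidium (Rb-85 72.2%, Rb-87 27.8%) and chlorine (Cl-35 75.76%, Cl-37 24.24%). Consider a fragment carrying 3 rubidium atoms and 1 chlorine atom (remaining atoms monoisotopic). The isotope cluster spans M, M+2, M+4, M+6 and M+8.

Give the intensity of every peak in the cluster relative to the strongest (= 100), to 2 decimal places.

67.79 : 100.00 : 55.21 : 13.52 : 1.24

Rubidium pattern (n=3): 0.37636705 : 0.43475086 : 0.16739714 : 0.02148495
Chlorine pattern (n=1): 0.7576 : 0.2424
Convolve the two distributions (both contribute in 2-u steps):
  M: 0.37636705×0.7576 = 0.285136
  M+2: 0.37636705×0.2424 + 0.43475086×0.7576 = 0.420599
  M+4: 0.43475086×0.2424 + 0.16739714×0.7576 = 0.232204
  M+6: 0.16739714×0.2424 + 0.02148495×0.7576 = 0.056854
  M+8: 0.02148495×0.2424 = 0.005208
Scale to base peak (0.420599) = 100: 67.79 : 100.00 : 55.21 : 13.52 : 1.24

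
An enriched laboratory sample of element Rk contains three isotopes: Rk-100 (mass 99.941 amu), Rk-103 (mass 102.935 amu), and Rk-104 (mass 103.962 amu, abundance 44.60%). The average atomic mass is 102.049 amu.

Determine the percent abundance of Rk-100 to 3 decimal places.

Let x and y be the fractions of Rk-100 and Rk-103. Then x + y = 1 − 0.4460 = 0.5540 and 99.941x + 102.935y = 102.049 − 0.4460×103.962 = 55.681948.
Substituting: 99.941x + 102.935(0.5540 − x) = 55.681948
(99.941 − 102.935)x = -1.344042  ⇒  x = 0.44891, y = 0.10509
Rk-100: 44.891%, Rk-103: 10.509%.

44.891%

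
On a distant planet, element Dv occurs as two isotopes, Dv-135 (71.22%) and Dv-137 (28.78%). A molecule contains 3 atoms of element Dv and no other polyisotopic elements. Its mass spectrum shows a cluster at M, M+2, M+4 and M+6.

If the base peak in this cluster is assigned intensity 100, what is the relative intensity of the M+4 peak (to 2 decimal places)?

Binomial terms of (0.7122 + 0.2878)^3: M 0.3612, M+2 0.4379, M+4 0.1770, M+6 0.0238 → M+2 is the base peak.
P(M+2) = C(3,1) × 0.7122^2 × 0.2878^1 = 3 × 0.50722884 × 0.2878 = 0.437941 (base)
P(M+4) = C(3,2) × 0.7122^1 × 0.2878^2 = 3 × 0.7122 × 0.08282884 = 0.176972
Relative intensity = 0.176972 / 0.437941 × 100 = 40.41

40.41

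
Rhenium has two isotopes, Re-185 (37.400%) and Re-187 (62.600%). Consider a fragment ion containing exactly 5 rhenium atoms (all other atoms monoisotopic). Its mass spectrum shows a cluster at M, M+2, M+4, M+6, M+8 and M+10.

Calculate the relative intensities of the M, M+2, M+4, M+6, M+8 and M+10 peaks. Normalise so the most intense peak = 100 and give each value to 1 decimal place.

2.1 : 17.8 : 59.7 : 100.0 : 83.7 : 28.0

The 5 Re atoms are independent, so intensities follow the terms of (0.37400 + 0.62600)^5.
P(M) = 0.37400^5 = 0.007317
P(M+2) = 5 × 0.37400^4 × 0.62600^1 = 0.061239
P(M+4) = 10 × 0.37400^3 × 0.62600^2 = 0.205005
P(M+6) = 10 × 0.37400^2 × 0.62600^3 = 0.343136
P(M+8) = 5 × 0.37400^1 × 0.62600^4 = 0.287170
P(M+10) = 0.62600^5 = 0.096133
The M+6 peak is largest (0.343136); scaling to 100 gives 2.1 : 17.8 : 59.7 : 100.0 : 83.7 : 28.0.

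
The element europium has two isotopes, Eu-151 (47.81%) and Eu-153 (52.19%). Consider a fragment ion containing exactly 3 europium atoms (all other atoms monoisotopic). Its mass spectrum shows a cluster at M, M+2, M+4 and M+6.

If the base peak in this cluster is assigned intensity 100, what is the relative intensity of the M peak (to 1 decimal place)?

28.0

Binomial terms of (0.4781 + 0.5219)^3: M 0.1093, M+2 0.3579, M+4 0.3907, M+6 0.1422 → M+4 is the base peak.
P(M+4) = C(3,2) × 0.4781^1 × 0.5219^2 = 3 × 0.4781 × 0.27237961 = 0.390674 (base)
P(M) = C(3,0) × 0.4781^3 × 0.5219^0 = 1 × 0.10928391 × 1.0000 = 0.109284
Relative intensity = 0.109284 / 0.390674 × 100 = 28.0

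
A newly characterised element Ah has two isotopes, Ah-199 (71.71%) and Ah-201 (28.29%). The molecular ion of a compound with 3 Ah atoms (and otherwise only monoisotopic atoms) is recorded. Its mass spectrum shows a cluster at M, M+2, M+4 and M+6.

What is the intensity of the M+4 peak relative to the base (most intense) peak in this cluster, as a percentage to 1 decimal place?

Binomial terms of (0.7171 + 0.2829)^3: M 0.3688, M+2 0.4364, M+4 0.1722, M+6 0.0226 → M+2 is the base peak.
P(M+2) = C(3,1) × 0.7171^2 × 0.2829^1 = 3 × 0.51423241 × 0.2829 = 0.436429 (base)
P(M+4) = C(3,2) × 0.7171^1 × 0.2829^2 = 3 × 0.7171 × 0.08003241 = 0.172174
Relative intensity = 0.172174 / 0.436429 × 100 = 39.5

39.5%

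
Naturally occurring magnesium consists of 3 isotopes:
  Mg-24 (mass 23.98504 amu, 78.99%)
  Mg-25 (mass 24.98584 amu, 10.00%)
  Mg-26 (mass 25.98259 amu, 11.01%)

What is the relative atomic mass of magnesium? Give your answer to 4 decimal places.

24.3051 amu

Average mass = Σ (abundance × isotope mass) = 0.7899 × 23.98504 + 0.1000 × 24.98584 + 0.1101 × 25.98259
= 18.945783 + 2.498584 + 2.860683 = 24.305050 amu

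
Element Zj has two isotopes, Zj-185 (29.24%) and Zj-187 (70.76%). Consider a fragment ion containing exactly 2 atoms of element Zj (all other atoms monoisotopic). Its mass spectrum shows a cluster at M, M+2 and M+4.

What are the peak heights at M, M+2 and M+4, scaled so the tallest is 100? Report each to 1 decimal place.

The 2 Zj atoms are independent, so intensities follow the terms of (0.2924 + 0.7076)^2.
P(M) = 0.2924^2 = 0.085498
P(M+2) = 2 × 0.2924^1 × 0.7076^1 = 0.413804
P(M+4) = 0.7076^2 = 0.500698
The M+4 peak is largest (0.500698); scaling to 100 gives 17.1 : 82.6 : 100.0.

17.1 : 82.6 : 100.0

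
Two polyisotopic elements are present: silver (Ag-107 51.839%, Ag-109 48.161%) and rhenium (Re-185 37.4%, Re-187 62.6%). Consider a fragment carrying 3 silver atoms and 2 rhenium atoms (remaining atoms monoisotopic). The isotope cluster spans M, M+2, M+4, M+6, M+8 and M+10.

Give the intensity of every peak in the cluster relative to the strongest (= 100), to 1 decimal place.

Silver pattern (n=3): 0.13930601 : 0.38826655 : 0.36071887 : 0.11170857
Rhenium pattern (n=2): 0.139876 : 0.468248 : 0.391876
Convolve the two distributions (both contribute in 2-u steps):
  M: 0.13930601×0.139876 = 0.019486
  M+2: 0.13930601×0.468248 + 0.38826655×0.139876 = 0.119539
  M+4: 0.13930601×0.391876 + 0.38826655×0.468248 + 0.36071887×0.139876 = 0.286852
  M+6: 0.38826655×0.391876 + 0.36071887×0.468248 + 0.11170857×0.139876 = 0.336684
  M+8: 0.36071887×0.391876 + 0.11170857×0.468248 = 0.193664
  M+10: 0.11170857×0.391876 = 0.043776
Scale to base peak (0.336684) = 100: 5.8 : 35.5 : 85.2 : 100.0 : 57.5 : 13.0

5.8 : 35.5 : 85.2 : 100.0 : 57.5 : 13.0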